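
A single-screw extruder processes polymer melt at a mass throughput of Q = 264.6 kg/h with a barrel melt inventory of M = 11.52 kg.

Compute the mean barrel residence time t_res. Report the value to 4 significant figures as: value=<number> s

Throughput in SI: Q_s = 264.6 kg/h ÷ 3600 s/h = 0.0735 kg/s
Mean residence time: t_res = M/Q_s = 11.52 kg / 0.0735 kg/s = 156.735 s

value=156.7 s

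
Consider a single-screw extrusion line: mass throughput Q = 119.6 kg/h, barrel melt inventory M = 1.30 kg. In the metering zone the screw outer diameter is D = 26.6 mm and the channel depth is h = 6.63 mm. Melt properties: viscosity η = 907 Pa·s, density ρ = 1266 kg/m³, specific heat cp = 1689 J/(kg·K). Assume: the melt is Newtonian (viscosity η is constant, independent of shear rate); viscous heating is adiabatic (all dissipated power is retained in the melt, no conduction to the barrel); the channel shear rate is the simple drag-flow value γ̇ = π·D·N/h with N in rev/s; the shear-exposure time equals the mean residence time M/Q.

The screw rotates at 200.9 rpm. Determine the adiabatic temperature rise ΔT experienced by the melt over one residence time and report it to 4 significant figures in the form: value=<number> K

Q_s = Q / 3600 = 119.6 / 3600 = 0.0332222 kg/s
t_res = M / Q_s = 1.30 / 0.0332222 = 39.1304 s
D = 26.6 mm = 0.0266 m;  h = 6.63 mm = 0.00663 m;  N = 200.9 rpm / 60 = 3.34833 rev/s
γ̇ = π D N / h = (π)(0.0266)(3.34833) / 0.00663 = 42.2033 s⁻¹
ΔT = η·γ̇²·t_res / (ρ·cp) = 907 · (42.2033)² · 39.1304 / (1266 · 1689) = 29.5632 K

value=29.56 K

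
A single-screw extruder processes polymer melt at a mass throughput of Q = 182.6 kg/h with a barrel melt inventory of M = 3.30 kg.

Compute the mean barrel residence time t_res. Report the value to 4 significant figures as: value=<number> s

Throughput in SI: Q_s = 182.6 kg/h ÷ 3600 s/h = 0.0507222 kg/s
t_res = M / Q_s = 3.30 / 0.0507222 = 65.0602 s

value=65.06 s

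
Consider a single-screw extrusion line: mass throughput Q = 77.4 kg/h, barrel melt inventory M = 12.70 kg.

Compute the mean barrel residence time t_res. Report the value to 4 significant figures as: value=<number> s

value=590.7 s

Throughput in SI: Q_s = 77.4 kg/h ÷ 3600 s/h = 0.0215 kg/s
Mean residence time: t_res = M/Q_s = 12.70 kg / 0.0215 kg/s = 590.698 s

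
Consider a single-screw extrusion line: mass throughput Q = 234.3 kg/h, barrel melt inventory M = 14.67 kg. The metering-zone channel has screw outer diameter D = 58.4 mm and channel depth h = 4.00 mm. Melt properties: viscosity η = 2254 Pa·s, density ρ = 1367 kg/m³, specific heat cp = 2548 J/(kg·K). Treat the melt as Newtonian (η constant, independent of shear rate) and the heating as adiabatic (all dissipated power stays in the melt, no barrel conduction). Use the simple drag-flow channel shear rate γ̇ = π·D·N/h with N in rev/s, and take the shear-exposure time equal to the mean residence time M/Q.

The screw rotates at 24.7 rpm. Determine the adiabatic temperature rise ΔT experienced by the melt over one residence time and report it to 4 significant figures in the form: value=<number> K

value=52.00 K

Throughput in SI: Q_s = 234.3 kg/h ÷ 3600 s/h = 0.0650833 kg/s
t_res = M / Q_s = 14.67 / 0.0650833 = 225.403 s
Geometry in metres: D = 58.4 mm → 0.0584 m, h = 4.00 mm → 0.004 m; screw speed N = 24.7 rpm = 0.411667 rev/s
γ̇ = π·D·N / h = π · 0.0584 · 0.411667 / 0.004 = 18.882 s⁻¹
Adiabatic rise: ΔT = η γ̇² t_res / (ρ cp) = 2254·(18.882)²·225.403 / (1367·2548) = 52.0048 K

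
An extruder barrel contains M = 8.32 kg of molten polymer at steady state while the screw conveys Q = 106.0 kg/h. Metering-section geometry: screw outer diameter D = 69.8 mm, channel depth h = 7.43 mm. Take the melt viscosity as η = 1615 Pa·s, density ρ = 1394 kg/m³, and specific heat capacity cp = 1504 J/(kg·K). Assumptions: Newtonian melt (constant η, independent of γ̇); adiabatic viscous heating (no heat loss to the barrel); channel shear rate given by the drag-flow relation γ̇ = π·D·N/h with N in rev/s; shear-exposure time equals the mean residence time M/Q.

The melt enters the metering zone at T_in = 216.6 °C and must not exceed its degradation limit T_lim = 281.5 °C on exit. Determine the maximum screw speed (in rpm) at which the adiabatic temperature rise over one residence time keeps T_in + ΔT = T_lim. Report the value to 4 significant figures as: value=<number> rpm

value=35.10 rpm

Convert throughput: Q = 106.0 kg/h = 106.0/3600 = 0.0294444 kg/s
Mean residence time: t_res = M/Q_s = 8.32 kg / 0.0294444 kg/s = 282.566 s
D = 69.8 mm = 0.0698 m;  h = 7.43 mm = 0.00743 m
ΔT_a = T_lim − T_in = 281.5 − 216.6 = 64.9 K
γ̇_max² = ΔT_a·ρ·cp / (η·t_res) = [64.9 × 1394 × 1504] / [1615 × 282.566] = 298.169 s⁻²
Take the square root: γ̇_max = √(298.169) = 17.2676 s⁻¹
N_max = γ̇_max h / (πD) = 17.2676·0.00743/(π·0.0698) = 0.58508 rev/s → ×60 = 35.1048 rpm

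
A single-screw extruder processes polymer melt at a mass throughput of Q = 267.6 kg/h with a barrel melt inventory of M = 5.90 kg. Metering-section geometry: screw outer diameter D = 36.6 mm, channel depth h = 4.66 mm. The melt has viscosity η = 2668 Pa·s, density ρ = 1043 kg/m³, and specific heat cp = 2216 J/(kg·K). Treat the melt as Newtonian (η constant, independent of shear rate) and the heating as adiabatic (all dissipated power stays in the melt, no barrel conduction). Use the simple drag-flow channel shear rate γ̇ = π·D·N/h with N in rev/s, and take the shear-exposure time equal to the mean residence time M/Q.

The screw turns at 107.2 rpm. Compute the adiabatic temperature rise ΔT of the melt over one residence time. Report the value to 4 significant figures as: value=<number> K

value=178.1 K

Convert throughput: Q = 267.6 kg/h = 267.6/3600 = 0.0743333 kg/s
t_res = M / Q_s = 5.90 ÷ 0.0743333 = 79.3722 s
Geometry in metres: D = 36.6 mm → 0.0366 m, h = 4.66 mm → 0.00466 m; screw speed N = 107.2 rpm = 1.78667 rev/s
γ̇ = π·D·N / h = π · 0.0366 · 1.78667 / 0.00466 = 44.0848 s⁻¹
ΔT = η·γ̇²·t_res/(ρ·cp) = [2668 × 44.0848² × 79.3722] / [1043 × 2216] = 178.064 K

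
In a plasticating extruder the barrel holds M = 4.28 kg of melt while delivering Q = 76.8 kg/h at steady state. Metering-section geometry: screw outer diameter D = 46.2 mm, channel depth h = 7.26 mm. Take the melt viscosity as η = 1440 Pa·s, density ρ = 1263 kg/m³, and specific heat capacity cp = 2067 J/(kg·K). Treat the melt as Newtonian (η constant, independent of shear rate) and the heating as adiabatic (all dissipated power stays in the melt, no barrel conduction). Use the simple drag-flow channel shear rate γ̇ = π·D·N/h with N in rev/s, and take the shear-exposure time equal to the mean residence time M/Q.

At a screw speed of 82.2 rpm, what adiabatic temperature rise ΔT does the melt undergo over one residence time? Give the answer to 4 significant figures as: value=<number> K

value=83.01 K

Q_s = Q / 3600 = 76.8 / 3600 = 0.0213333 kg/s
Mean residence time: t_res = M/Q_s = 4.28 kg / 0.0213333 kg/s = 200.625 s
Geometry in metres: D = 46.2 mm → 0.0462 m, h = 7.26 mm → 0.00726 m; screw speed N = 82.2 rpm = 1.37 rev/s
Shear rate: γ̇ = πDN/h = π·0.0462·1.37/0.00726 = 27.389 s⁻¹
ΔT = η·γ̇²·t_res / (ρ·cp) = 1440 · (27.389)² · 200.625 / (1263 · 2067) = 83.0148 K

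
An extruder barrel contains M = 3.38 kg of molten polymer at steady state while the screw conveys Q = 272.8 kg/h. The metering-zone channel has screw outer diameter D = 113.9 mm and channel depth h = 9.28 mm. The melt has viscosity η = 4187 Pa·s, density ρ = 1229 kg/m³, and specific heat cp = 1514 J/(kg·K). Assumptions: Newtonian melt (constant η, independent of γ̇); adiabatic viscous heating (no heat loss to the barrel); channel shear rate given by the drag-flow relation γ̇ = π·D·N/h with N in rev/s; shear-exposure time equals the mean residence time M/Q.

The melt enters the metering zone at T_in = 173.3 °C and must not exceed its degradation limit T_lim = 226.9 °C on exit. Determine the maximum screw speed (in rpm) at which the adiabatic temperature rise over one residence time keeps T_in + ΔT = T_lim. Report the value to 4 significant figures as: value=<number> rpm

value=35.96 rpm

Throughput in SI: Q_s = 272.8 kg/h ÷ 3600 s/h = 0.0757778 kg/s
Mean residence time: t_res = M/Q_s = 3.38 kg / 0.0757778 kg/s = 44.6041 s
D = 113.9 mm = 0.1139 m;  h = 9.28 mm = 0.00928 m
Allowable rise: ΔT_a = T_lim − T_in = 226.9 − 173.3 = 53.6 K
γ̇_max² = ΔT_a·ρ·cp / (η·t_res) = [53.6 × 1229 × 1514] / [4187 × 44.6041] = 534.029 s⁻²
γ̇_max = √534.029 = 23.1091 s⁻¹
N_max = γ̇_max·h / (π·D) = 23.1091 · 0.00928 / (π · 0.1139) = 0.599317 rev/s = 35.959 rpm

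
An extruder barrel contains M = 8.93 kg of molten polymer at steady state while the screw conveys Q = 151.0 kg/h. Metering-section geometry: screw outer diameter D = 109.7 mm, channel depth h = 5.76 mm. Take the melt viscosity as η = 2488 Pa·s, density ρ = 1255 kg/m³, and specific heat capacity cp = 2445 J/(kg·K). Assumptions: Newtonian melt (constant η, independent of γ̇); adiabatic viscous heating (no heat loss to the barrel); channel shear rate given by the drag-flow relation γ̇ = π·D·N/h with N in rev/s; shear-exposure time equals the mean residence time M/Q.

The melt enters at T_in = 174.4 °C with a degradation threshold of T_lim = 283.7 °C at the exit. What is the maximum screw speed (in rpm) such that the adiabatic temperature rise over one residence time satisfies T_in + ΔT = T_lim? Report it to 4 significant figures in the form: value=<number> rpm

Throughput in SI: Q_s = 151.0 kg/h ÷ 3600 s/h = 0.0419444 kg/s
t_res = M / Q_s = 8.93 / 0.0419444 = 212.901 s
Geometry in SI: D = 109.7 mm → 0.1097 m, h = 5.76 mm → 0.00576 m
ΔT_a = T_lim − T_in = 283.7 − 174.4 = 109.3 K
Invert ΔT = ηγ̇²t_res/(ρcp) for γ̇: γ̇_max² = ΔT_a ρ cp / (η t_res) = 109.3·1255·2445 / (2488·212.901) = 633.163 s⁻²
γ̇_max = sqrt(633.163) = 25.1627 s⁻¹
N_max = γ̇_max h / (πD) = 25.1627·0.00576/(π·0.1097) = 0.420556 rev/s → ×60 = 25.2334 rpm

value=25.23 rpm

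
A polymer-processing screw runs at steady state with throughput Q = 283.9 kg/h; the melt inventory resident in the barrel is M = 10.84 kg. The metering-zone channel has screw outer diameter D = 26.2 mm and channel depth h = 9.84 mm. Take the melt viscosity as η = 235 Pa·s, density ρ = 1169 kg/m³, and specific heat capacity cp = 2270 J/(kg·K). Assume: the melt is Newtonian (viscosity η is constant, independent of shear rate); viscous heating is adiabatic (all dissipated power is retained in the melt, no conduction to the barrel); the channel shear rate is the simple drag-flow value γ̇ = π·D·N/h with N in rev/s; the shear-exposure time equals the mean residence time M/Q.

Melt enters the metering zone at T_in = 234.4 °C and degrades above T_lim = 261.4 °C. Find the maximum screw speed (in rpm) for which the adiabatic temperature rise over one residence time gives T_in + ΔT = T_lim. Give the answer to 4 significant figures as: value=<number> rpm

value=337.8 rpm

Throughput in SI: Q_s = 283.9 kg/h ÷ 3600 s/h = 0.0788611 kg/s
t_res = M / Q_s = 10.84 ÷ 0.0788611 = 137.457 s
Geometry in SI: D = 26.2 mm → 0.0262 m, h = 9.84 mm → 0.00984 m
ΔT_a = T_lim − T_in = 261.4 − 234.4 = 27 K
γ̇_max² = ΔT_a·ρ·cp / (η·t_res) = [27 × 1169 × 2270] / [235 × 137.457] = 2218.04 s⁻²
Take the square root: γ̇_max = √(2218.04) = 47.0961 s⁻¹
N_max = γ̇_max·h / (π·D) = 47.0961 · 0.00984 / (π · 0.0262) = 5.63027 rev/s = 337.816 rpm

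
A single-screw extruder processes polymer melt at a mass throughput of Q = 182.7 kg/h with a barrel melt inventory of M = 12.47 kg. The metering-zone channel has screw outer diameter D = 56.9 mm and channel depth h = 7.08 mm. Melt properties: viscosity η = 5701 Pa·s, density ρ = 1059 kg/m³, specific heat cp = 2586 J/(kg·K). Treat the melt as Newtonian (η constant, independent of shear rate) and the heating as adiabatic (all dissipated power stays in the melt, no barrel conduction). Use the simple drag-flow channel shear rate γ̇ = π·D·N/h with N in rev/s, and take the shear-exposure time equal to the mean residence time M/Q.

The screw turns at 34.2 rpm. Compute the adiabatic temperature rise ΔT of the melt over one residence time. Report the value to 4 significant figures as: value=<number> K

Throughput in SI: Q_s = 182.7 kg/h ÷ 3600 s/h = 0.05075 kg/s
Mean residence time: t_res = M/Q_s = 12.47 kg / 0.05075 kg/s = 245.714 s
Convert to SI: D = 0.0569 m, h = 0.00708 m, N = 34.2/60 = 0.57 rev/s
γ̇ = π·D·N / h = π · 0.0569 · 0.57 / 0.00708 = 14.3914 s⁻¹
ΔT = η·γ̇²·t_res/(ρ·cp) = [5701 × 14.3914² × 245.714] / [1059 × 2586] = 105.941 K

value=105.9 K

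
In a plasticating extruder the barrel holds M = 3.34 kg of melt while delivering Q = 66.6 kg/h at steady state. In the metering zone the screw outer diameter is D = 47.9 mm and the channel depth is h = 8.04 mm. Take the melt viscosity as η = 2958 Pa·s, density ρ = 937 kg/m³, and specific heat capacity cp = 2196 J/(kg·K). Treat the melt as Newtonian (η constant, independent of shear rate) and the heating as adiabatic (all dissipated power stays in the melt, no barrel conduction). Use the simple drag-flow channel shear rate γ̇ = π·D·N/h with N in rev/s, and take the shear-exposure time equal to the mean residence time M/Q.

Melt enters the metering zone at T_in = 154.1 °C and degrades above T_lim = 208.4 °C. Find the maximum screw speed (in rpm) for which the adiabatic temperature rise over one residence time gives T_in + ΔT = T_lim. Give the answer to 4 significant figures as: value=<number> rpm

value=46.37 rpm

Q_s = Q / 3600 = 66.6 / 3600 = 0.0185 kg/s
Mean residence time: t_res = M/Q_s = 3.34 kg / 0.0185 kg/s = 180.541 s
Convert to metres: D = 0.0479 m, h = 0.00804 m
ΔT_a = T_lim − T_in = 208.4 − 154.1 = 54.3 K
Invert ΔT = ηγ̇²t_res/(ρcp) for γ̇: γ̇_max² = ΔT_a ρ cp / (η t_res) = 54.3·937·2196 / (2958·180.541) = 209.218 s⁻²
γ̇_max = sqrt(209.218) = 14.4644 s⁻¹
N_max = γ̇_max h / (πD) = 14.4644·0.00804/(π·0.0479) = 0.772805 rev/s → ×60 = 46.3683 rpm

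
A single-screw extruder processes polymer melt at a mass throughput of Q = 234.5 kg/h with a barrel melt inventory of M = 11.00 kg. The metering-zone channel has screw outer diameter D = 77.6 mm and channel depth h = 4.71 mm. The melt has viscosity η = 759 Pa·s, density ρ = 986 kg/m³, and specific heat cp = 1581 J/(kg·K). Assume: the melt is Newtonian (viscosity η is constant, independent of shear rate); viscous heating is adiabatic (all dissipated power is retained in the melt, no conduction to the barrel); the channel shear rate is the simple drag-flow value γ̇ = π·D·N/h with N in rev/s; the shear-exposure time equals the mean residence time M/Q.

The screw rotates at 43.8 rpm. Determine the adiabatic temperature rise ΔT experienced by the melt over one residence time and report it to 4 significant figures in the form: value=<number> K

Q_s = Q / 3600 = 234.5 / 3600 = 0.0651389 kg/s
Mean residence time: t_res = M/Q_s = 11.00 kg / 0.0651389 kg/s = 168.87 s
D = 77.6 mm = 0.0776 m;  h = 4.71 mm = 0.00471 m;  N = 43.8 rpm / 60 = 0.73 rev/s
γ̇ = π·D·N / h = π · 0.0776 · 0.73 / 0.00471 = 37.7845 s⁻¹
ΔT = η·γ̇²·t_res / (ρ·cp) = 759 · (37.7845)² · 168.87 / (986 · 1581) = 117.385 K

value=117.4 K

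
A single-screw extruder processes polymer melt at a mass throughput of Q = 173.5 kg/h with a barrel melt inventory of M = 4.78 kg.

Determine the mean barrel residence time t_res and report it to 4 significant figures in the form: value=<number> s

Throughput in SI: Q_s = 173.5 kg/h ÷ 3600 s/h = 0.0481944 kg/s
t_res = M / Q_s = 4.78 ÷ 0.0481944 = 99.1816 s

value=99.18 s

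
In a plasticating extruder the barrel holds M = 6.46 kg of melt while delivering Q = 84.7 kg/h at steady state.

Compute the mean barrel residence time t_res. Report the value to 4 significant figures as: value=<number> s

value=274.6 s

Q_s = Q / 3600 = 84.7 / 3600 = 0.0235278 kg/s
Mean residence time: t_res = M/Q_s = 6.46 kg / 0.0235278 kg/s = 274.569 s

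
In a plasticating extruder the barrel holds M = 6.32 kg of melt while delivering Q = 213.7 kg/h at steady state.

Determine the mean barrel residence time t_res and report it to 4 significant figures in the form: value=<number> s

value=106.5 s

Throughput in SI: Q_s = 213.7 kg/h ÷ 3600 s/h = 0.0593611 kg/s
t_res = M / Q_s = 6.32 ÷ 0.0593611 = 106.467 s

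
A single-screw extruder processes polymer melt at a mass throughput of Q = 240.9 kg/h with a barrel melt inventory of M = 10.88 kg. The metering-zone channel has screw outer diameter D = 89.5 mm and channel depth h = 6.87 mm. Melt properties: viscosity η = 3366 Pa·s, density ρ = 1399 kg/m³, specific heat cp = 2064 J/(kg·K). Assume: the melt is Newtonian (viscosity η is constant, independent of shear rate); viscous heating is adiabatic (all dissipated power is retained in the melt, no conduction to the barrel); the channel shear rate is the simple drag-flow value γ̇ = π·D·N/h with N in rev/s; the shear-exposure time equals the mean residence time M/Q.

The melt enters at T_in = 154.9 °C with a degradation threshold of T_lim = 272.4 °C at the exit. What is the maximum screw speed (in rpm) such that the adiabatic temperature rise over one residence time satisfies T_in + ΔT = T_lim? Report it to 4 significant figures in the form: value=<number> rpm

value=36.50 rpm

Throughput in SI: Q_s = 240.9 kg/h ÷ 3600 s/h = 0.0669167 kg/s
t_res = M / Q_s = 10.88 / 0.0669167 = 162.59 s
Convert to metres: D = 0.0895 m, h = 0.00687 m
ΔT_a = T_lim − T_in = 272.4 − 154.9 = 117.5 K
Invert ΔT = ηγ̇²t_res/(ρcp) for γ̇: γ̇_max² = ΔT_a ρ cp / (η t_res) = 117.5·1399·2064 / (3366·162.59) = 619.95 s⁻²
γ̇_max = sqrt(619.95) = 24.8988 s⁻¹
N_max = γ̇_max h / (πD) = 24.8988·0.00687/(π·0.0895) = 0.608362 rev/s → ×60 = 36.5017 rpm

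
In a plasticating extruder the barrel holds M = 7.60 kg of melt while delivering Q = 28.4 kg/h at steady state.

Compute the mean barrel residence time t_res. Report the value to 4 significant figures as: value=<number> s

Q_s = Q / 3600 = 28.4 / 3600 = 0.00788889 kg/s
t_res = M / Q_s = 7.60 / 0.00788889 = 963.38 s

value=963.4 s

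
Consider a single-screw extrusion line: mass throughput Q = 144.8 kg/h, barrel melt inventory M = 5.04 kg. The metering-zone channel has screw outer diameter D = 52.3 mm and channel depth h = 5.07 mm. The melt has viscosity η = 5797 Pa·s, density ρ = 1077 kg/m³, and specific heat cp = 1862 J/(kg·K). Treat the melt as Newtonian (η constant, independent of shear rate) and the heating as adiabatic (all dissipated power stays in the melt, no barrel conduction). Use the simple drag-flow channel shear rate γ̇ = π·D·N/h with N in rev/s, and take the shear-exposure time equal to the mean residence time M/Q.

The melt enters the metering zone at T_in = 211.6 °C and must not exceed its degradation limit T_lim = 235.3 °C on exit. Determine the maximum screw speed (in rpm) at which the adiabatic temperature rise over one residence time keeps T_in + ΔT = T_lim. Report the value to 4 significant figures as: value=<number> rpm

Convert throughput: Q = 144.8 kg/h = 144.8/3600 = 0.0402222 kg/s
Mean residence time: t_res = M/Q_s = 5.04 kg / 0.0402222 kg/s = 125.304 s
Convert to metres: D = 0.0523 m, h = 0.00507 m
ΔT_a = T_lim − T_in = 235.3 − 211.6 = 23.7 K
γ̇_max² = ΔT_a·ρ·cp / (η·t_res) = [23.7 × 1077 × 1862] / [5797 × 125.304] = 65.4299 s⁻²
γ̇_max = √65.4299 = 8.08887 s⁻¹
N_max = γ̇_max·h / (π·D) = 8.08887 · 0.00507 / (π · 0.0523) = 0.2496 rev/s = 14.976 rpm

value=14.98 rpm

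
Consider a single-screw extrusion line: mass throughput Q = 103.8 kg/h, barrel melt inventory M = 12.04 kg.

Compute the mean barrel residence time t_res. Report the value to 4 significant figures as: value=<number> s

Q_s = Q / 3600 = 103.8 / 3600 = 0.0288333 kg/s
t_res = M / Q_s = 12.04 ÷ 0.0288333 = 417.572 s

value=417.6 s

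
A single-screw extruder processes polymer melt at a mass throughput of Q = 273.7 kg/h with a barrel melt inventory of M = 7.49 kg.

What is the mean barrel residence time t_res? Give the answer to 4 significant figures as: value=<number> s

value=98.52 s

Q_s = Q / 3600 = 273.7 / 3600 = 0.0760278 kg/s
t_res = M / Q_s = 7.49 ÷ 0.0760278 = 98.5166 s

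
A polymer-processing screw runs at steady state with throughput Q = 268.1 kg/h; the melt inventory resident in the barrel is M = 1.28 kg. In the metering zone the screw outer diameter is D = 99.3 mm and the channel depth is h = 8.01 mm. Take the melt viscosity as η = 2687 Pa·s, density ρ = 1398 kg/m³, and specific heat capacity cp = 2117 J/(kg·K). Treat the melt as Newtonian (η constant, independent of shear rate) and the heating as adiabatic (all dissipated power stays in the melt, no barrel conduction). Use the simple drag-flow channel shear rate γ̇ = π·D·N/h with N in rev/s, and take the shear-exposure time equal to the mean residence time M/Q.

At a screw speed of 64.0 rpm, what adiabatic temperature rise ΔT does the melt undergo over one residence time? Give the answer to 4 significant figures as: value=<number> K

value=26.93 K

Q_s = Q / 3600 = 268.1 / 3600 = 0.0744722 kg/s
t_res = M / Q_s = 1.28 ÷ 0.0744722 = 17.1876 s
Convert to SI: D = 0.0993 m, h = 0.00801 m, N = 64.0/60 = 1.06667 rev/s
Shear rate: γ̇ = πDN/h = π·0.0993·1.06667/0.00801 = 41.5428 s⁻¹
ΔT = η·γ̇²·t_res / (ρ·cp) = 2687 · (41.5428)² · 17.1876 / (1398 · 2117) = 26.9306 K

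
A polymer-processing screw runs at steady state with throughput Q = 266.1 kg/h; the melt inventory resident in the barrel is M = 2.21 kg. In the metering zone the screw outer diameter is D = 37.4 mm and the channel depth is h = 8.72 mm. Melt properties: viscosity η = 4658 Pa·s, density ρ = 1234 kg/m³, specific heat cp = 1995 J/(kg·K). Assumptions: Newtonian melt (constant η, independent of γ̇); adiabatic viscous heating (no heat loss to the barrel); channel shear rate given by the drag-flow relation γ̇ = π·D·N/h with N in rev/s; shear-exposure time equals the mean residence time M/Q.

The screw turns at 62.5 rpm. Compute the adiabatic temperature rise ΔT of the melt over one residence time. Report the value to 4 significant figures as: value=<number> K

value=11.14 K

Throughput in SI: Q_s = 266.1 kg/h ÷ 3600 s/h = 0.0739167 kg/s
t_res = M / Q_s = 2.21 ÷ 0.0739167 = 29.8985 s
D = 37.4 mm = 0.0374 m;  h = 8.72 mm = 0.00872 m;  N = 62.5 rpm / 60 = 1.04167 rev/s
γ̇ = π·D·N / h = π · 0.0374 · 1.04167 / 0.00872 = 14.0357 s⁻¹
Adiabatic rise: ΔT = η γ̇² t_res / (ρ cp) = 4658·(14.0357)²·29.8985 / (1234·1995) = 11.1445 K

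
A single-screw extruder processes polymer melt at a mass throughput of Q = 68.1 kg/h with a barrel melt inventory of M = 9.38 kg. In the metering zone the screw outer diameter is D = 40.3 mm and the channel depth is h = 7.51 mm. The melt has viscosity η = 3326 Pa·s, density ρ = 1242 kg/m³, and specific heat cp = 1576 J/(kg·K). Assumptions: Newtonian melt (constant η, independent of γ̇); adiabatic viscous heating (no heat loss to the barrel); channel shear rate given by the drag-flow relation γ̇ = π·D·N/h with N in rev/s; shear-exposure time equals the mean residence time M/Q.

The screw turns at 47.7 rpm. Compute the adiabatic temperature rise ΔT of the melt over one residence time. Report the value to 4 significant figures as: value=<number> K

value=151.3 K

Q_s = Q / 3600 = 68.1 / 3600 = 0.0189167 kg/s
t_res = M / Q_s = 9.38 / 0.0189167 = 495.859 s
Convert to SI: D = 0.0403 m, h = 0.00751 m, N = 47.7/60 = 0.795 rev/s
γ̇ = π D N / h = (π)(0.0403)(0.795) / 0.00751 = 13.4024 s⁻¹
Adiabatic rise: ΔT = η γ̇² t_res / (ρ cp) = 3326·(13.4024)²·495.859 / (1242·1576) = 151.345 K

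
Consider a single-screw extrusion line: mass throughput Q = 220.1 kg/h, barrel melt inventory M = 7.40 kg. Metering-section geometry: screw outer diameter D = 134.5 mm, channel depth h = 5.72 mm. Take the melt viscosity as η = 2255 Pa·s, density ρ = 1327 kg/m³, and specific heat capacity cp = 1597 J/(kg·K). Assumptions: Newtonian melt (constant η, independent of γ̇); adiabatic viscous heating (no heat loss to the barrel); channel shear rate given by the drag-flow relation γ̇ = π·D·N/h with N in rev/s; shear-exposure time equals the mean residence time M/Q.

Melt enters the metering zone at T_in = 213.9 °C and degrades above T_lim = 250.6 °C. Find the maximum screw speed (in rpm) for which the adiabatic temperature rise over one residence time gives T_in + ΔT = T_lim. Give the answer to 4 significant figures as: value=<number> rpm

Q_s = Q / 3600 = 220.1 / 3600 = 0.0611389 kg/s
t_res = M / Q_s = 7.40 ÷ 0.0611389 = 121.036 s
Convert to metres: D = 0.1345 m, h = 0.00572 m
ΔT_a = T_lim − T_in = 250.6 °C − 213.9 °C = 36.7 K
Invert ΔT = ηγ̇²t_res/(ρcp) for γ̇: γ̇_max² = ΔT_a ρ cp / (η t_res) = 36.7·1327·1597 / (2255·121.036) = 284.958 s⁻²
γ̇_max = sqrt(284.958) = 16.8807 s⁻¹
N_max = γ̇_max·h / (π·D) = 16.8807 · 0.00572 / (π · 0.1345) = 0.228515 rev/s = 13.7109 rpm

value=13.71 rpm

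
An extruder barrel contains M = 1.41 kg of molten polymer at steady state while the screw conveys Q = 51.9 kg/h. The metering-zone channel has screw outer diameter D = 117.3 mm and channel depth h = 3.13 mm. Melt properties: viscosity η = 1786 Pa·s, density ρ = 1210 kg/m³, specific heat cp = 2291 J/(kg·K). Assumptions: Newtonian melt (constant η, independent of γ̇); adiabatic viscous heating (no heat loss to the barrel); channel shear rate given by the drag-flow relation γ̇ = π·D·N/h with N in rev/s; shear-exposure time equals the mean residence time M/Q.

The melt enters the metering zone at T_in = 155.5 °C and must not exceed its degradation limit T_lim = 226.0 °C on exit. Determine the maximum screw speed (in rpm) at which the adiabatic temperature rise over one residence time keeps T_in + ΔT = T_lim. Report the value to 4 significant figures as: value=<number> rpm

Convert throughput: Q = 51.9 kg/h = 51.9/3600 = 0.0144167 kg/s
t_res = M / Q_s = 1.41 / 0.0144167 = 97.8035 s
Geometry in SI: D = 117.3 mm → 0.1173 m, h = 3.13 mm → 0.00313 m
ΔT_a = T_lim − T_in = 226.0 °C − 155.5 °C = 70.5 K
Invert ΔT = ηγ̇²t_res/(ρcp) for γ̇: γ̇_max² = ΔT_a ρ cp / (η t_res) = 70.5·1210·2291 / (1786·97.8035) = 1118.83 s⁻²
γ̇_max = √1118.83 = 33.4489 s⁻¹
Solve γ̇ = πDN/h for N: N_max = γ̇_max·h/(π·D) = 33.4489 × 0.00313 / (π × 0.1173) = 0.284105 rev/s = 17.0463 rpm

value=17.05 rpm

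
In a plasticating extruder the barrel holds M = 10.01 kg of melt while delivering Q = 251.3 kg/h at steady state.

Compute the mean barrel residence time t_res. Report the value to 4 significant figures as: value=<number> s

value=143.4 s

Q_s = Q / 3600 = 251.3 / 3600 = 0.0698056 kg/s
t_res = M / Q_s = 10.01 / 0.0698056 = 143.398 s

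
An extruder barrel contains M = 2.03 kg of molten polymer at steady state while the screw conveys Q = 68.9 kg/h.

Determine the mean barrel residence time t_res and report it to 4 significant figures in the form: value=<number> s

Q_s = Q / 3600 = 68.9 / 3600 = 0.0191389 kg/s
Mean residence time: t_res = M/Q_s = 2.03 kg / 0.0191389 kg/s = 106.067 s

value=106.1 s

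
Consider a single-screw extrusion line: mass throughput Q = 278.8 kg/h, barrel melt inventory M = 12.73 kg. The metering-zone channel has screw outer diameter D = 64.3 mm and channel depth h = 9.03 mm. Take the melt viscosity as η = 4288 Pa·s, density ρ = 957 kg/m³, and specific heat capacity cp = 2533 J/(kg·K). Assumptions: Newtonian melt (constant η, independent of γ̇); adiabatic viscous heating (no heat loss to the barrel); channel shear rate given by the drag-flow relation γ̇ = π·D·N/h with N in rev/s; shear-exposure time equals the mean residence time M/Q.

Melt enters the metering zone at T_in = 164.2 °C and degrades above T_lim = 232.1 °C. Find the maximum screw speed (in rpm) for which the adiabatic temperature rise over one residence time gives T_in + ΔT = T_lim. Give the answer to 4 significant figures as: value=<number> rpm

Q_s = Q / 3600 = 278.8 / 3600 = 0.0774444 kg/s
t_res = M / Q_s = 12.73 / 0.0774444 = 164.376 s
D = 64.3 mm = 0.0643 m;  h = 9.03 mm = 0.00903 m
ΔT_a = T_lim − T_in = 232.1 °C − 164.2 °C = 67.9 K
γ̇_max² = ΔT_a·ρ·cp/(η·t_res) = 67.9·957·2533/(4288·164.376) = 233.52 s⁻²
γ̇_max = √233.52 = 15.2814 s⁻¹
Solve γ̇ = πDN/h for N: N_max = γ̇_max·h/(π·D) = 15.2814 × 0.00903 / (π × 0.0643) = 0.683107 rev/s = 40.9864 rpm

value=40.99 rpm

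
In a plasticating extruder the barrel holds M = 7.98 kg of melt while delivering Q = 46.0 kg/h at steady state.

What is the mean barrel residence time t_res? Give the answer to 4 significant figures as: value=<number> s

value=624.5 s

Convert throughput: Q = 46.0 kg/h = 46.0/3600 = 0.0127778 kg/s
Mean residence time: t_res = M/Q_s = 7.98 kg / 0.0127778 kg/s = 624.522 s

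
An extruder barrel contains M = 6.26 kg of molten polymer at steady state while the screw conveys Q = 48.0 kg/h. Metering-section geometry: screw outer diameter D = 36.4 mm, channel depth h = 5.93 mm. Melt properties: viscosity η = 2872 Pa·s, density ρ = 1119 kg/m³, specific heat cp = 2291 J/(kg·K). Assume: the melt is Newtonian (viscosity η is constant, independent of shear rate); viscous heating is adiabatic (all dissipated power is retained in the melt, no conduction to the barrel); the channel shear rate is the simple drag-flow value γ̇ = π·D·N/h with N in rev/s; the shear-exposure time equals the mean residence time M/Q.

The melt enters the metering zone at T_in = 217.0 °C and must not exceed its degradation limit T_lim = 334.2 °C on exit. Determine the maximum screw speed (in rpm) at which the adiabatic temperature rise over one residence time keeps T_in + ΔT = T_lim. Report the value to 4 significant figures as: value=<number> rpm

value=46.44 rpm

Convert throughput: Q = 48.0 kg/h = 48.0/3600 = 0.0133333 kg/s
t_res = M / Q_s = 6.26 ÷ 0.0133333 = 469.5 s
Convert to metres: D = 0.0364 m, h = 0.00593 m
Allowable rise: ΔT_a = T_lim − T_in = 334.2 − 217.0 = 117.2 K
γ̇_max² = ΔT_a·ρ·cp/(η·t_res) = 117.2·1119·2291/(2872·469.5) = 222.824 s⁻²
Take the square root: γ̇_max = √(222.824) = 14.9273 s⁻¹
Solve γ̇ = πDN/h for N: N_max = γ̇_max·h/(π·D) = 14.9273 × 0.00593 / (π × 0.0364) = 0.774078 rev/s = 46.4447 rpm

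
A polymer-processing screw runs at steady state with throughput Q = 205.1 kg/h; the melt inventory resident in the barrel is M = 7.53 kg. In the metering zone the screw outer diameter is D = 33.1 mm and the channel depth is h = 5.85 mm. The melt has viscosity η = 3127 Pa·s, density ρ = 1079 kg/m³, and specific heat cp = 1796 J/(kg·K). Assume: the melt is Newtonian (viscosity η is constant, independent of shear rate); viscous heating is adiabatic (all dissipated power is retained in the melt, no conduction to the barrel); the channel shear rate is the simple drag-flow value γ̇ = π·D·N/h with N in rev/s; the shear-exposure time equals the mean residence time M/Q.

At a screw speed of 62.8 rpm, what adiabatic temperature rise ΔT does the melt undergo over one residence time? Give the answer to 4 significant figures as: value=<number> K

value=73.82 K

Q_s = Q / 3600 = 205.1 / 3600 = 0.0569722 kg/s
Mean residence time: t_res = M/Q_s = 7.53 kg / 0.0569722 kg/s = 132.17 s
Convert to SI: D = 0.0331 m, h = 0.00585 m, N = 62.8/60 = 1.04667 rev/s
γ̇ = π D N / h = (π)(0.0331)(1.04667) / 0.00585 = 18.605 s⁻¹
ΔT = η·γ̇²·t_res/(ρ·cp) = [3127 × 18.605² × 132.17] / [1079 × 1796] = 73.8232 K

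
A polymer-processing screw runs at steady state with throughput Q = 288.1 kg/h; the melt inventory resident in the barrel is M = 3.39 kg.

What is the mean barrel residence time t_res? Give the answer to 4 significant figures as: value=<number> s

Throughput in SI: Q_s = 288.1 kg/h ÷ 3600 s/h = 0.0800278 kg/s
t_res = M / Q_s = 3.39 ÷ 0.0800278 = 42.3603 s

value=42.36 s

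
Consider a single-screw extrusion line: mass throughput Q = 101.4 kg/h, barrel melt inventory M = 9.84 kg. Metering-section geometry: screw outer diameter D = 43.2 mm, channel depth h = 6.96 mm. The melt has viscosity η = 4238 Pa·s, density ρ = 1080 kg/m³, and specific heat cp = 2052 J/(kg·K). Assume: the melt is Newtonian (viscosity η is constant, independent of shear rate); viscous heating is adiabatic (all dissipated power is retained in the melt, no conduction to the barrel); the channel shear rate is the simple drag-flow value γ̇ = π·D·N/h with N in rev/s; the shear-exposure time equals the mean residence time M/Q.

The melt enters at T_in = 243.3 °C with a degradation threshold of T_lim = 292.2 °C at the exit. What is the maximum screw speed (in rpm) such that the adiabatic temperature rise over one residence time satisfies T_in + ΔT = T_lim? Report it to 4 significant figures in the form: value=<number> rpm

value=26.33 rpm

Throughput in SI: Q_s = 101.4 kg/h ÷ 3600 s/h = 0.0281667 kg/s
Mean residence time: t_res = M/Q_s = 9.84 kg / 0.0281667 kg/s = 349.349 s
D = 43.2 mm = 0.0432 m;  h = 6.96 mm = 0.00696 m
Allowable rise: ΔT_a = T_lim − T_in = 292.2 − 243.3 = 48.9 K
γ̇_max² = ΔT_a·ρ·cp / (η·t_res) = [48.9 × 1080 × 2052] / [4238 × 349.349] = 73.1963 s⁻²
γ̇_max = √73.1963 = 8.55549 s⁻¹
N_max = γ̇_max h / (πD) = 8.55549·0.00696/(π·0.0432) = 0.438753 rev/s → ×60 = 26.3252 rpm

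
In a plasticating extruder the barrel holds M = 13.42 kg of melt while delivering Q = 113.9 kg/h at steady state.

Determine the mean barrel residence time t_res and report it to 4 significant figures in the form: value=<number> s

value=424.2 s

Throughput in SI: Q_s = 113.9 kg/h ÷ 3600 s/h = 0.0316389 kg/s
Mean residence time: t_res = M/Q_s = 13.42 kg / 0.0316389 kg/s = 424.162 s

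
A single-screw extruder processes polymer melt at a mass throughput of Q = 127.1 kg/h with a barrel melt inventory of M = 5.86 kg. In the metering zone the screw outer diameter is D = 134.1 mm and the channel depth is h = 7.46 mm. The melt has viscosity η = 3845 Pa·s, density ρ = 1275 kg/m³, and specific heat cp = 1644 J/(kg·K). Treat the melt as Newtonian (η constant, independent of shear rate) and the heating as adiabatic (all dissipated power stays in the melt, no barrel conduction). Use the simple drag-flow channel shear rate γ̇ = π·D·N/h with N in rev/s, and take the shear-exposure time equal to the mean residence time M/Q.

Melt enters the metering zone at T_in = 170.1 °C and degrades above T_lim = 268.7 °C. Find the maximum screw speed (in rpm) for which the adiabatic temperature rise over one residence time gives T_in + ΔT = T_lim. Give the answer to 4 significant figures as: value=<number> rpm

value=19.12 rpm

Q_s = Q / 3600 = 127.1 / 3600 = 0.0353056 kg/s
t_res = M / Q_s = 5.86 / 0.0353056 = 165.98 s
D = 134.1 mm = 0.1341 m;  h = 7.46 mm = 0.00746 m
ΔT_a = T_lim − T_in = 268.7 °C − 170.1 °C = 98.6 K
Invert ΔT = ηγ̇²t_res/(ρcp) for γ̇: γ̇_max² = ΔT_a ρ cp / (η t_res) = 98.6·1275·1644 / (3845·165.98) = 323.846 s⁻²
γ̇_max = √323.846 = 17.9957 s⁻¹
N_max = γ̇_max h / (πD) = 17.9957·0.00746/(π·0.1341) = 0.318661 rev/s → ×60 = 19.1197 rpm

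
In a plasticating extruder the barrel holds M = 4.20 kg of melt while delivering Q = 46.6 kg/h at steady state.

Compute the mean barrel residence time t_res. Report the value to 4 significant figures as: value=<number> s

Q_s = Q / 3600 = 46.6 / 3600 = 0.0129444 kg/s
t_res = M / Q_s = 4.20 / 0.0129444 = 324.464 s

value=324.5 s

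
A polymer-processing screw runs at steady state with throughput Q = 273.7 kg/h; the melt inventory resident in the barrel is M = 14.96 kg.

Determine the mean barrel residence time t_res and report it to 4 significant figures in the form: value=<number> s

Q_s = Q / 3600 = 273.7 / 3600 = 0.0760278 kg/s
Mean residence time: t_res = M/Q_s = 14.96 kg / 0.0760278 kg/s = 196.77 s

value=196.8 s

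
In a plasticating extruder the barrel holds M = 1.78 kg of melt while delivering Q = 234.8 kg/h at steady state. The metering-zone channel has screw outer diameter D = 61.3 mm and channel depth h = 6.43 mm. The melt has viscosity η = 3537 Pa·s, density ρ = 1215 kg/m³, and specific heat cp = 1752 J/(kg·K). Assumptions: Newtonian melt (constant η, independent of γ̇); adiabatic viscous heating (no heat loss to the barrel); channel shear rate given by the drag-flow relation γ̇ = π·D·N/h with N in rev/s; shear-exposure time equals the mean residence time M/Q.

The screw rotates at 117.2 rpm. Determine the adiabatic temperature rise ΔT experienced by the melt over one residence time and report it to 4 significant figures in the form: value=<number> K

Throughput in SI: Q_s = 234.8 kg/h ÷ 3600 s/h = 0.0652222 kg/s
t_res = M / Q_s = 1.78 / 0.0652222 = 27.2913 s
Convert to SI: D = 0.0613 m, h = 0.00643 m, N = 117.2/60 = 1.95333 rev/s
γ̇ = π D N / h = (π)(0.0613)(1.95333) / 0.00643 = 58.5027 s⁻¹
Adiabatic rise: ΔT = η γ̇² t_res / (ρ cp) = 3537·(58.5027)²·27.2913 / (1215·1752) = 155.203 K

value=155.2 K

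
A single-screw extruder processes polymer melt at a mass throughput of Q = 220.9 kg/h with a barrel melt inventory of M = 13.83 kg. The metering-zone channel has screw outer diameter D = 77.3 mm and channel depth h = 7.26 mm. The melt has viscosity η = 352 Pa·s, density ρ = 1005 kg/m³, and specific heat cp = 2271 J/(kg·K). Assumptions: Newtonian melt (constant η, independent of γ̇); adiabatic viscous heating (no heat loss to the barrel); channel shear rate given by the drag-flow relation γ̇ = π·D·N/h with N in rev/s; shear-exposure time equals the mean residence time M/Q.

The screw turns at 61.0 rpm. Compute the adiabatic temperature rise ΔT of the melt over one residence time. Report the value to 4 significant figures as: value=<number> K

Throughput in SI: Q_s = 220.9 kg/h ÷ 3600 s/h = 0.0613611 kg/s
Mean residence time: t_res = M/Q_s = 13.83 kg / 0.0613611 kg/s = 225.387 s
Convert to SI: D = 0.0773 m, h = 0.00726 m, N = 61.0/60 = 1.01667 rev/s
γ̇ = π·D·N / h = π · 0.0773 · 1.01667 / 0.00726 = 34.0072 s⁻¹
ΔT = η·γ̇²·t_res / (ρ·cp) = 352 · (34.0072)² · 225.387 / (1005 · 2271) = 40.2005 K

value=40.20 K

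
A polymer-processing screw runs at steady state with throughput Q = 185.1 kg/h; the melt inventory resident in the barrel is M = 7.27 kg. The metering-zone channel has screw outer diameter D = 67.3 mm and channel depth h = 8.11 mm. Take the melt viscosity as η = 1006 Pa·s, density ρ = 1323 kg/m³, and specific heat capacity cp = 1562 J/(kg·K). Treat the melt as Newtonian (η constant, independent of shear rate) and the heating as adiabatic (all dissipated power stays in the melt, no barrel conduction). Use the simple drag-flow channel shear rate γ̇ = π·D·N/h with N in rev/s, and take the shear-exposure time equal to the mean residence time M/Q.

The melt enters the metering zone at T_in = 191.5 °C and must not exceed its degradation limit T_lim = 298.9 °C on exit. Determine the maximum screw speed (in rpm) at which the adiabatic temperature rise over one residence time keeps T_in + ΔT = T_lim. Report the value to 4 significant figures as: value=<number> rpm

value=90.91 rpm

Throughput in SI: Q_s = 185.1 kg/h ÷ 3600 s/h = 0.0514167 kg/s
t_res = M / Q_s = 7.27 ÷ 0.0514167 = 141.394 s
D = 67.3 mm = 0.0673 m;  h = 8.11 mm = 0.00811 m
ΔT_a = T_lim − T_in = 298.9 °C − 191.5 °C = 107.4 K
Invert ΔT = ηγ̇²t_res/(ρcp) for γ̇: γ̇_max² = ΔT_a ρ cp / (η t_res) = 107.4·1323·1562 / (1006·141.394) = 1560.33 s⁻²
γ̇_max = √1560.33 = 39.501 s⁻¹
Solve γ̇ = πDN/h for N: N_max = γ̇_max·h/(π·D) = 39.501 × 0.00811 / (π × 0.0673) = 1.51518 rev/s = 90.9108 rpm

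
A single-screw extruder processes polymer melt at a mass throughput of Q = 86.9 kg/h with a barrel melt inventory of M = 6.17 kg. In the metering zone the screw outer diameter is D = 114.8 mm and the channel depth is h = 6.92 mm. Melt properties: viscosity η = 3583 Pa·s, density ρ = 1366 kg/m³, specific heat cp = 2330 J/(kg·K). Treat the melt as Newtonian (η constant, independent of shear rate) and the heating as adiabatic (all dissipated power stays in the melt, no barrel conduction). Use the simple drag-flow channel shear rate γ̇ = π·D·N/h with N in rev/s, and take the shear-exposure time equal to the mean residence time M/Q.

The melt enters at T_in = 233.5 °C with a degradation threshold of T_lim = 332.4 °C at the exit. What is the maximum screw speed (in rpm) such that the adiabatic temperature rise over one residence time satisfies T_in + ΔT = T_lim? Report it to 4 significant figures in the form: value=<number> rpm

value=21.34 rpm

Q_s = Q / 3600 = 86.9 / 3600 = 0.0241389 kg/s
t_res = M / Q_s = 6.17 ÷ 0.0241389 = 255.604 s
Geometry in SI: D = 114.8 mm → 0.1148 m, h = 6.92 mm → 0.00692 m
Allowable rise: ΔT_a = T_lim − T_in = 332.4 − 233.5 = 98.9 K
Invert ΔT = ηγ̇²t_res/(ρcp) for γ̇: γ̇_max² = ΔT_a ρ cp / (η t_res) = 98.9·1366·2330 / (3583·255.604) = 343.707 s⁻²
γ̇_max = sqrt(343.707) = 18.5393 s⁻¹
Solve γ̇ = πDN/h for N: N_max = γ̇_max·h/(π·D) = 18.5393 × 0.00692 / (π × 0.1148) = 0.35572 rev/s = 21.3432 rpm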